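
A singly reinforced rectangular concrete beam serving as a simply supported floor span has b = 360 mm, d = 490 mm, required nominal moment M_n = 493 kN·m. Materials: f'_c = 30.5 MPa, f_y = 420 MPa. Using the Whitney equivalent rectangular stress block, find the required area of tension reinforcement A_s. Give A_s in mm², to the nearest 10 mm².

A_s ≈ 2740 mm²

With M_n = 0.85 f'_c a b (d − a/2), solve the quadratic for a:
a = d − √(d² − 2M_n/(0.85 f'_c b)) = 490 − √(490² − 2 × 493×10⁶/(0.85 × 30.5 × 360)) = 123.32 mm.
A_s = 0.85 f'_c a b / f_y = 0.85 × 30.5 × 123.32 × 360 / 420 = 2740.3 mm².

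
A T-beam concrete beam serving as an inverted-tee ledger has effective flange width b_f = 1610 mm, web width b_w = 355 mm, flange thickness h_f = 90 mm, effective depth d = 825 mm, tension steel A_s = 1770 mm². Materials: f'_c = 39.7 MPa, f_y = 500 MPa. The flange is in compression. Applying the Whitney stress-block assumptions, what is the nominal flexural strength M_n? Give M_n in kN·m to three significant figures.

Tension: T = A_s f_y = 1770 × 500 = 885000 N.
Try a within the flange: a = T/(0.85 f'_c b_f) = 885000/(0.85 × 39.7 × 1610) = 16.29 mm.
Since a = 16.29 ≤ h_f = 90 mm, the stress block lies entirely in the flange; analyse as a rectangular beam of width b_f.
M_n = T(d − a/2) = 885000 × (825 − 8.145) = 722.92 × 10⁶ N·mm.
M_n = 722.92 kN·m.

M_n ≈ 723 kN·m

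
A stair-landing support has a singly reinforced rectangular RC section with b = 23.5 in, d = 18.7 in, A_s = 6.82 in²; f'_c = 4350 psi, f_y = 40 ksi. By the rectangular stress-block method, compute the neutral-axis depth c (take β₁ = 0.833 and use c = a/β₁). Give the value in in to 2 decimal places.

T = A_s f_y = 6.82 × 40 = 272.8 kips.
a = T/(0.85 f'_c b) = 272.8/(0.85 × 4.35 × 23.5) = 3.1396 in.
With β₁ = 0.833, c = a/β₁ = 3.1396/0.833 = 3.77 in.

c ≈ 3.77 in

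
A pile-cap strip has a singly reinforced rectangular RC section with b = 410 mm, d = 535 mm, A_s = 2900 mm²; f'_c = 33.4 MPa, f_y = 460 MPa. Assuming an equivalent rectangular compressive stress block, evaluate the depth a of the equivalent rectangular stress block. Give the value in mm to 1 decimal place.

a ≈ 114.6 mm

T = A_s f_y = 2900 × 460 = 1334000 N = 1334 kN.
Setting C = 0.85 f'_c a b equal to T: a = 1334000/(0.85 × 33.4 × 410) = 114.6 mm.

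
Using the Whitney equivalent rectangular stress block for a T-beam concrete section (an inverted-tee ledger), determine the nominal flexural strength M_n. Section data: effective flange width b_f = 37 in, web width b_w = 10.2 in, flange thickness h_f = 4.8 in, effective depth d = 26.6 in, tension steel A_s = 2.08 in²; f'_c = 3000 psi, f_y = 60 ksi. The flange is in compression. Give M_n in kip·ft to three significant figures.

Tension: T = A_s f_y = 2.08 × 60 = 124.8 kips.
Try a within the flange: a = T/(0.85 f'_c b_f) = 124.8/(0.85 × 3 × 37) = 1.323 in.
Since a = 1.323 ≤ h_f = 4.8 in, the stress block lies entirely in the flange; analyse as a rectangular beam of width b_f.
M_n = T(d − a/2) = 124.8 × (26.6 − 0.6615) = 3237.1 kip·in.
M_n = 3237.1/12 = 269.76 kip·ft.

M_n ≈ 270 kip·ft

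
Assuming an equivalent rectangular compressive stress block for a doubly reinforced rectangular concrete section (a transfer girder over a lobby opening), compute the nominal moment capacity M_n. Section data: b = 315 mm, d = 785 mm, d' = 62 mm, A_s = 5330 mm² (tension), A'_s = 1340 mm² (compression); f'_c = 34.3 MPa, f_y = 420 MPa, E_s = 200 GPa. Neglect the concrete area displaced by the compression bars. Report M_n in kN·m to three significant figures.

M_n ≈ 1570 kN·m

Assume both tension and compression steel yield.
Net tension couple steel: A_s − A'_s = 3990 mm².
a = (A_s − A'_s) f_y / (0.85 f'_c b) = 1675800/(0.85 × 34.3 × 315) = 182.47 mm.
c = a/β₁ = 182.47/0.805 = 226.67 mm; ε'_s = 0.003(c − d')/c = 0.0022 ≥ f_y/E_s = 0.0021, so compression steel does yield.
M_n = (A_s − A'_s) f_y (d − a/2) + A'_s f_y (d − d') = [1675800 × (785 − 91.235) + 562800 × (785 − 62)] × 10⁻⁶ = 1162.61 + 406.90 = 1569.51 kN·m.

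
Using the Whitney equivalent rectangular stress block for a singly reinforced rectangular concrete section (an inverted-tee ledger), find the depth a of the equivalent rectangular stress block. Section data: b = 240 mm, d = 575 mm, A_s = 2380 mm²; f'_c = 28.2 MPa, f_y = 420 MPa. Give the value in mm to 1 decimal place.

T = A_s f_y = 2380 × 420 = 999600 N = 999.6 kN.
Setting C = 0.85 f'_c a b equal to T: a = 999600/(0.85 × 28.2 × 240) = 173.8 mm.

a ≈ 173.8 mm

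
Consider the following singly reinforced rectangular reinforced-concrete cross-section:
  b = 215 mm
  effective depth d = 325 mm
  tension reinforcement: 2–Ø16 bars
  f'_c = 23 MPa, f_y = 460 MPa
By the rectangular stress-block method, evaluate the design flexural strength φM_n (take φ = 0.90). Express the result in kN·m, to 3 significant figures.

A_s = 2 × 201 = 402 mm².
T = A_s f_y = 402 × 460 = 184920 N = 184.92 kN.
From C = T: a = T/(0.85 f'_c b) = 184920/(0.85 × 23 × 215) = 43.99 mm.
M_n = T(d − a/2) = 184.92 kN × (325 − 21.995) mm = 56.03 kN·m.
φM_n = 0.90 × 56.03 = 50.43 kN·m.

φM_n ≈ 50.4 kN·m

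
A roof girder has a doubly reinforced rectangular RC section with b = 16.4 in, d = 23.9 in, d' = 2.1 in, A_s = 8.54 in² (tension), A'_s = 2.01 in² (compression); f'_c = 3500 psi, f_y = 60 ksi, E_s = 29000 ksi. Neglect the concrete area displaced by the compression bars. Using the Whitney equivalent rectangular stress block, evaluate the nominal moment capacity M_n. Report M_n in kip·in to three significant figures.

M_n ≈ 10400 kip·in

Assume both steels yield.
a = (A_s − A'_s) f_y/(0.85 f'_c b) = (8.54 − 2.01) × 60/(0.85 × 3.5 × 16.4) = 8.030 in.
c = a/β₁ = 8.030/0.85 = 9.447 in; ε'_s = 0.003(c − d')/c = 0.0023 ≥ ε_y = 0.0021, so the compression steel yields.
M_n = (A_s − A'_s) f_y (d − a/2) + A'_s f_y (d − d') = 391.8 × (23.9 − 4.015) + 120.6 × (23.9 − 2.1) = 7790.9 + 2629.1 = 10420.0 kip·in.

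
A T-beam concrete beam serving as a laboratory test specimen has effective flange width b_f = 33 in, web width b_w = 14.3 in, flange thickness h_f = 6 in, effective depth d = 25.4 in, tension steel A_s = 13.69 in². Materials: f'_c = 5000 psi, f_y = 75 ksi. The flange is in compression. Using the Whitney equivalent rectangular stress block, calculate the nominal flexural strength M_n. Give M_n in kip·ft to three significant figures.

M_n ≈ 1850 kip·ft

Tension: T = A_s f_y = 13.69 × 75 = 1026.75 kips.
Try a within the flange: a = T/(0.85 f'_c b_f) = 1026.75/(0.85 × 5 × 33) = 7.321 in.
a = 7.321 > h_f = 6 in: the block extends into the web. Split into flange-overhang and web parts.
C_f = 0.85 f'_c (b_f − b_w) h_f = 0.85 × 5 × (33 − 14.3) × 6 = 476.9 kips.
Remaining web compression depth: a_w = (T − C_f)/(0.85 f'_c b_w) = (1026.75 − 476.9)/(0.85 × 5 × 14.3) = 9.047 in.
M_n = C_f(d − h_f/2) + (T − C_f)(d − a_w/2) = 476.9 × (25.4 − 3) + 549.85 × (25.4 − 4.5235) = 10682.6 + 11478.9 = 22161.5 kip·in.
M_n = 22161.5/12 = 1846.79 kip·ft.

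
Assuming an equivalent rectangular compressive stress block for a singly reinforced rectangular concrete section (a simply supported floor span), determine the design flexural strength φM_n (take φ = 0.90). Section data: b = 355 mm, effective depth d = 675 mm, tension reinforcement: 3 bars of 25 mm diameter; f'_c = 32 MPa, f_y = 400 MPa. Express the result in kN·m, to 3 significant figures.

A_s = 3 × 491 = 1473 mm².
T = A_s f_y = 1473 × 400 = 589200 N = 589.2 kN.
From C = T: a = T/(0.85 f'_c b) = 589200/(0.85 × 32 × 355) = 61.02 mm.
M_n = T(d − a/2) = 589.2 kN × (675 − 30.51) mm = 379.73 kN·m.
φM_n = 0.90 × 379.73 = 341.76 kN·m.

φM_n ≈ 342 kN·m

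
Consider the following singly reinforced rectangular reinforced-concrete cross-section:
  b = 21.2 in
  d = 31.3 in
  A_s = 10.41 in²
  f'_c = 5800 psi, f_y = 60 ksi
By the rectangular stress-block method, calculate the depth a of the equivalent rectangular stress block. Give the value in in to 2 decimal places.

T = A_s f_y = 10.41 × 60 = 624.6 kips.
a = T/(0.85 f'_c b) = 624.6/(0.85 × 5.8 × 21.2) = 5.98 in.

a ≈ 5.98 in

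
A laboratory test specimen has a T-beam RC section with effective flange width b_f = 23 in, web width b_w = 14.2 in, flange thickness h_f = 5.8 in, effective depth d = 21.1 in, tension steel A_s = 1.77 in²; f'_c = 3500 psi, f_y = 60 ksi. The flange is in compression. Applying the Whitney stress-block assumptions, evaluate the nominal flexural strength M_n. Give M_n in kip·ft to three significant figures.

Tension: T = A_s f_y = 1.77 × 60 = 106.2 kips.
Try a within the flange: a = T/(0.85 f'_c b_f) = 106.2/(0.85 × 3.5 × 23) = 1.552 in.
Since a = 1.552 ≤ h_f = 5.8 in, the stress block lies entirely in the flange; analyse as a rectangular beam of width b_f.
M_n = T(d − a/2) = 106.2 × (21.1 − 0.776) = 2158.4 kip·in.
M_n = 2158.4/12 = 179.87 kip·ft.

M_n ≈ 180 kip·ft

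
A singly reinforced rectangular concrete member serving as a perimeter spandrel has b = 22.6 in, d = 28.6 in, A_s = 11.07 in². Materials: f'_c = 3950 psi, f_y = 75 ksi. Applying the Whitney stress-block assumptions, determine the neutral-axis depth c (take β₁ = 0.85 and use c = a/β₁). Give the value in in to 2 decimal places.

c ≈ 12.87 in

T = A_s f_y = 11.07 × 75 = 830.25 kips.
a = T/(0.85 f'_c b) = 830.25/(0.85 × 3.95 × 22.6) = 10.9417 in.
With β₁ = 0.85, c = a/β₁ = 10.9417/0.85 = 12.87 in.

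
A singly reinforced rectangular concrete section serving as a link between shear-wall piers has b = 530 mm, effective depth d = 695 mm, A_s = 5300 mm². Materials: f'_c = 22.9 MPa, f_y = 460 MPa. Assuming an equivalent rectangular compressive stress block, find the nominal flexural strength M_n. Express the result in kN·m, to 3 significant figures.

T = A_s f_y = 5300 × 460 = 2438000 N = 2438 kN.
From C = T: a = T/(0.85 f'_c b) = 2438000/(0.85 × 22.9 × 530) = 236.32 mm.
M_n = T(d − a/2) = 2438 kN × (695 − 118.16) mm = 1406.34 kN·m.

M_n ≈ 1410 kN·m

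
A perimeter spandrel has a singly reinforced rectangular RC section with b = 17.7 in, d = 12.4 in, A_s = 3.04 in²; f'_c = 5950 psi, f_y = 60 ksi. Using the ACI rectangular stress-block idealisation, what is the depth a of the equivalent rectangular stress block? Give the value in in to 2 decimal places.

T = A_s f_y = 3.04 × 60 = 182.4 kips.
a = T/(0.85 f'_c b) = 182.4/(0.85 × 5.95 × 17.7) = 2.04 in.

a ≈ 2.04 in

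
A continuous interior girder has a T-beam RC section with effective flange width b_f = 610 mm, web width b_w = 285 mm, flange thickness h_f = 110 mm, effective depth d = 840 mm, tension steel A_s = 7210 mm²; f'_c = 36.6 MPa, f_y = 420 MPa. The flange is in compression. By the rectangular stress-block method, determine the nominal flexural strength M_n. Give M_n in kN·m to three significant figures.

Tension: T = A_s f_y = 7210 × 420 = 3028200 N.
Try a within the flange: a = T/(0.85 f'_c b_f) = 3028200/(0.85 × 36.6 × 610) = 159.57 mm.
a = 159.57 > h_f = 110 mm: the block extends into the web. Split into flange-overhang and web parts.
C_f = 0.85 f'_c (b_f − b_w) h_f = 0.85 × 36.6 × (610 − 285) × 110 = 1112183 N.
Remaining web compression depth: a_w = (T − C_f)/(0.85 f'_c b_w) = (3028200 − 1112183)/(0.85 × 36.6 × 285) = 216.10 mm.
M_n = C_f(d − h_f/2) + (T − C_f)(d − a_w/2) = 1112183 × (840 − 55) + 1916017 × (840 − 108.05) = 873.06 + 1402.43 = 2275.49 × 10⁶ N·mm.
M_n = 2275.49 kN·m.

M_n ≈ 2280 kN·m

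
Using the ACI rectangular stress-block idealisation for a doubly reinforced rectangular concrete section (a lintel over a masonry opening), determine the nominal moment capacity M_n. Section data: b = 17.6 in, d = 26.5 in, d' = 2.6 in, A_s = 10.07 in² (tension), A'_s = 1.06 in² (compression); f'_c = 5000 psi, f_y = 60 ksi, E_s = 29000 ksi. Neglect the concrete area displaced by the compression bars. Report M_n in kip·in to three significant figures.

Assume both steels yield.
a = (A_s − A'_s) f_y/(0.85 f'_c b) = (10.07 − 1.06) × 60/(0.85 × 5 × 17.6) = 7.227 in.
c = a/β₁ = 7.227/0.8 = 9.034 in; ε'_s = 0.003(c − d')/c = 0.0021 ≥ ε_y = 0.0021, so the compression steel yields.
M_n = (A_s − A'_s) f_y (d − a/2) + A'_s f_y (d − d') = 540.6 × (26.5 − 3.6135) + 63.6 × (26.5 − 2.6) = 12372.4 + 1520.0 = 13892.4 kip·in.

M_n ≈ 13900 kip·in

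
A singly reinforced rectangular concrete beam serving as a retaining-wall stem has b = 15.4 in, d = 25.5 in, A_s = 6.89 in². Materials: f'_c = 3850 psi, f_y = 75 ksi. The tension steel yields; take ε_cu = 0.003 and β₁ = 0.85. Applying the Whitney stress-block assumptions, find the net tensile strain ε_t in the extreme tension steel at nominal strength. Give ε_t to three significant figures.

a = A_s f_y/(0.85 f'_c b) = 10.254 in.
β₁ = 0.85, so c = a/β₁ = 10.254/0.85 = 12.064 in.
From the linear strain diagram with ε_cu = 0.003: ε_t = 0.003 (d − c)/c = 0.003 × (25.5 − 12.064)/12.064 = 0.00334.
ε_t < 0.004 — the section is over-reinforced for flexure under ACI limits.

ε_t ≈ 0.00334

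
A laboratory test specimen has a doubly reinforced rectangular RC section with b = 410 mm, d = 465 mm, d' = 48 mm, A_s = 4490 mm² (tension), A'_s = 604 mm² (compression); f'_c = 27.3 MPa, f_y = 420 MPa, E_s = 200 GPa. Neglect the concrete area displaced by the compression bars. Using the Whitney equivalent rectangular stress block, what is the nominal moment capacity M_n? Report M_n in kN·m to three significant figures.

Assume both tension and compression steel yield.
Net tension couple steel: A_s − A'_s = 3886 mm².
a = (A_s − A'_s) f_y / (0.85 f'_c b) = 1632120/(0.85 × 27.3 × 410) = 171.55 mm.
c = a/β₁ = 171.55/0.85 = 201.82 mm; ε'_s = 0.003(c − d')/c = 0.0023 ≥ f_y/E_s = 0.0021, so compression steel does yield.
M_n = (A_s − A'_s) f_y (d − a/2) + A'_s f_y (d − d') = [1632120 × (465 − 85.775) + 253680 × (465 − 48)] × 10⁻⁶ = 618.94 + 105.78 = 724.72 kN·m.

M_n ≈ 725 kN·m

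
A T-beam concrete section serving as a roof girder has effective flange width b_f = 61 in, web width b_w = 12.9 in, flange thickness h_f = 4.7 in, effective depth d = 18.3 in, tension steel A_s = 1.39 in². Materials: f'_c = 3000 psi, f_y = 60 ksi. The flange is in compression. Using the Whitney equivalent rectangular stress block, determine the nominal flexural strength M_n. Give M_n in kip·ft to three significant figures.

Tension: T = A_s f_y = 1.39 × 60 = 83.4 kips.
Try a within the flange: a = T/(0.85 f'_c b_f) = 83.4/(0.85 × 3 × 61) = 0.536 in.
Since a = 0.536 ≤ h_f = 4.7 in, the stress block lies entirely in the flange; analyse as a rectangular beam of width b_f.
M_n = T(d − a/2) = 83.4 × (18.3 − 0.268) = 1503.9 kip·in.
M_n = 1503.9/12 = 125.33 kip·ft.

M_n ≈ 125 kip·ft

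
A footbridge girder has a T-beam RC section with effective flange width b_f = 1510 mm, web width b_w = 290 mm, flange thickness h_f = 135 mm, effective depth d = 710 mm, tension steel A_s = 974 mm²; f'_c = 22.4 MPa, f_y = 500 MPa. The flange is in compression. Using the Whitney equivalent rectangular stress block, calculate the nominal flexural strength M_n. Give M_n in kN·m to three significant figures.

M_n ≈ 342 kN·m

Tension: T = A_s f_y = 974 × 500 = 487000 N.
Try a within the flange: a = T/(0.85 f'_c b_f) = 487000/(0.85 × 22.4 × 1510) = 16.94 mm.
Since a = 16.94 ≤ h_f = 135 mm, the stress block lies entirely in the flange; analyse as a rectangular beam of width b_f.
M_n = T(d − a/2) = 487000 × (710 − 8.47) = 341.65 × 10⁶ N·mm.
M_n = 341.65 kN·m.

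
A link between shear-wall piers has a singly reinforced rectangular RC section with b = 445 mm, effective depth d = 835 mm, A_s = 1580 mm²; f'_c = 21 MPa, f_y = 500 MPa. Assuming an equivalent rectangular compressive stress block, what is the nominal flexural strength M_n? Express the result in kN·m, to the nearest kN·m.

T = A_s f_y = 1580 × 500 = 790000 N = 790 kN.
From C = T: a = T/(0.85 f'_c b) = 790000/(0.85 × 21 × 445) = 99.46 mm.
M_n = T(d − a/2) = 790 kN × (835 − 49.73) mm = 620.36 kN·m.

M_n ≈ 620 kN·m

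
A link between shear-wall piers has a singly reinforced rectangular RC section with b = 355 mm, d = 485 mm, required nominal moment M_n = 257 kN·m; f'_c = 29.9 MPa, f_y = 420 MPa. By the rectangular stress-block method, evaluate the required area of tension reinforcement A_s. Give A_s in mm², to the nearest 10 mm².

With M_n = 0.85 f'_c a b (d − a/2), solve the quadratic for a:
a = d − √(d² − 2M_n/(0.85 f'_c b)) = 485 − √(485² − 2 × 257×10⁶/(0.85 × 29.9 × 355)) = 62.80 mm.
A_s = 0.85 f'_c a b / f_y = 0.85 × 29.9 × 62.80 × 355 / 420 = 1349.1 mm².

A_s ≈ 1350 mm²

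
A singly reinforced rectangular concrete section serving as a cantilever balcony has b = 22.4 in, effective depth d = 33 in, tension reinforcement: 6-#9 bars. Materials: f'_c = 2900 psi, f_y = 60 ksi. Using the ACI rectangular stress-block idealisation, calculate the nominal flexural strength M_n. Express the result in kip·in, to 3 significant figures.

A_s = 6 × 1 = 6 in².
T = A_s f_y = 6 × 60 = 360 kips.
a = T/(0.85 f'_c b) = 360/(0.85 × 2.9 × 22.4) = 6.520 in.
M_n = T(d − a/2) = 360 × (33 − 3.26) = 10706.4 kip·in.

M_n ≈ 10700 kip·in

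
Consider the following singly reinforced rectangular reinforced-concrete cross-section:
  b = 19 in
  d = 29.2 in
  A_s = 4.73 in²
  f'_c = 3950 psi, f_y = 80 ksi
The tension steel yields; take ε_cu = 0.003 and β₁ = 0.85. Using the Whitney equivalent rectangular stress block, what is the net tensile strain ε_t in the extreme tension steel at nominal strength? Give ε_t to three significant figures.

a = A_s f_y/(0.85 f'_c b) = 5.932 in.
β₁ = 0.85, so c = a/β₁ = 5.932/0.85 = 6.979 in.
From the linear strain diagram with ε_cu = 0.003: ε_t = 0.003 (d − c)/c = 0.003 × (29.2 − 6.979)/6.979 = 0.00955.
Since ε_t ≥ 0.005, the section is tension-controlled.

ε_t ≈ 0.00955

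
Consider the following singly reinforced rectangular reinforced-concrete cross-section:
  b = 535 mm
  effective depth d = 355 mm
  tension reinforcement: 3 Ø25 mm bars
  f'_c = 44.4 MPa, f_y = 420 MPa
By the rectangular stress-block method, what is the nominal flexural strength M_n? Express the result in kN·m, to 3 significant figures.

A_s = 3 × 491 = 1473 mm².
T = A_s f_y = 1473 × 420 = 618660 N = 618.66 kN.
From C = T: a = T/(0.85 f'_c b) = 618660/(0.85 × 44.4 × 535) = 30.64 mm.
M_n = T(d − a/2) = 618.66 kN × (355 − 15.32) mm = 210.15 kN·m.

M_n ≈ 210 kN·m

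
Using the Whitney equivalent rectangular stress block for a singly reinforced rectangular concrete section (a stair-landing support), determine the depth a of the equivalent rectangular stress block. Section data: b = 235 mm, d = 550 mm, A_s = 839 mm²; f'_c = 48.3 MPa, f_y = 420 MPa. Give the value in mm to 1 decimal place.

T = A_s f_y = 839 × 420 = 352380 N = 352.38 kN.
Setting C = 0.85 f'_c a b equal to T: a = 352380/(0.85 × 48.3 × 235) = 36.5 mm.

a ≈ 36.5 mm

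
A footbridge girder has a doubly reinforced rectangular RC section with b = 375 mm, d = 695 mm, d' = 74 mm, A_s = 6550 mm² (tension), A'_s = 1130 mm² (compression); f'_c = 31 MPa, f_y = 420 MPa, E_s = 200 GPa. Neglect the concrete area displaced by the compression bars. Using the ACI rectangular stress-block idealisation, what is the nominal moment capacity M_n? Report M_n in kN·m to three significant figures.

M_n ≈ 1610 kN·m

Assume both tension and compression steel yield.
Net tension couple steel: A_s − A'_s = 5420 mm².
a = (A_s − A'_s) f_y / (0.85 f'_c b) = 2276400/(0.85 × 31 × 375) = 230.38 mm.
c = a/β₁ = 230.38/0.829 = 277.90 mm; ε'_s = 0.003(c − d')/c = 0.0022 ≥ f_y/E_s = 0.0021, so compression steel does yield.
M_n = (A_s − A'_s) f_y (d − a/2) + A'_s f_y (d − d') = [2276400 × (695 − 115.19) + 474600 × (695 − 74)] × 10⁻⁶ = 1319.88 + 294.73 = 1614.61 kN·m.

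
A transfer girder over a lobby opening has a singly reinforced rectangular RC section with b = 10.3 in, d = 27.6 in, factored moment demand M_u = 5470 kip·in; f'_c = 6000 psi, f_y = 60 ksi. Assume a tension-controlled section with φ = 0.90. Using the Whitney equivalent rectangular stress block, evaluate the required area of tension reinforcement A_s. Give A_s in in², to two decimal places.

A_s ≈ 4.00 in²

M_n = M_u/φ = 5470/0.90 = 6077.78 kip·in.
From M_n = 0.85 f'_c a b (d − a/2):
a = d − √(d² − 2M_n/(0.85 f'_c b)) = 27.6 − √(27.6² − 2 × 6077.78/(0.85 × 6 × 10.3)) = 4.571 in.
A_s = 0.85 f'_c a b / f_y = 0.85 × 6 × 4.571 × 10.3 / 60 = 4.002 in².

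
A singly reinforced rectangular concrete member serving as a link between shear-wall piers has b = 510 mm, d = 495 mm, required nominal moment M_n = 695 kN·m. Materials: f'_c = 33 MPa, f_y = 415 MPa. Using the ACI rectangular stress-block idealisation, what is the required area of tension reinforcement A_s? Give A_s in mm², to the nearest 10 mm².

A_s ≈ 3810 mm²

With M_n = 0.85 f'_c a b (d − a/2), solve the quadratic for a:
a = d − √(d² − 2M_n/(0.85 f'_c b)) = 495 − √(495² − 2 × 695×10⁶/(0.85 × 33 × 510)) = 110.47 mm.
A_s = 0.85 f'_c a b / f_y = 0.85 × 33 × 110.47 × 510 / 415 = 3808.0 mm².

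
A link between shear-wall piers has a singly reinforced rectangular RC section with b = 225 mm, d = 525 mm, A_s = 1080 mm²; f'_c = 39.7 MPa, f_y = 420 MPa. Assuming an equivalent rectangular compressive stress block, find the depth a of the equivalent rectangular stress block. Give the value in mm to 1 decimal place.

a ≈ 59.7 mm

T = A_s f_y = 1080 × 420 = 453600 N = 453.6 kN.
Setting C = 0.85 f'_c a b equal to T: a = 453600/(0.85 × 39.7 × 225) = 59.7 mm.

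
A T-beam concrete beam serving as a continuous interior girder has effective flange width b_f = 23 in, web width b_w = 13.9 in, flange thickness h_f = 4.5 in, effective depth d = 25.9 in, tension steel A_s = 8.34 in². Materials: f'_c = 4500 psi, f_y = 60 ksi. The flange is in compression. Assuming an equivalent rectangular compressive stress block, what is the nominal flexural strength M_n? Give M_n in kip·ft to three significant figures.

Tension: T = A_s f_y = 8.34 × 60 = 500.4 kips.
Try a within the flange: a = T/(0.85 f'_c b_f) = 500.4/(0.85 × 4.5 × 23) = 5.688 in.
a = 5.688 > h_f = 4.5 in: the block extends into the web. Split into flange-overhang and web parts.
C_f = 0.85 f'_c (b_f − b_w) h_f = 0.85 × 4.5 × (23 − 13.9) × 4.5 = 156.6 kips.
Remaining web compression depth: a_w = (T − C_f)/(0.85 f'_c b_w) = (500.4 − 156.6)/(0.85 × 4.5 × 13.9) = 6.466 in.
M_n = C_f(d − h_f/2) + (T − C_f)(d − a_w/2) = 156.6 × (25.9 − 2.25) + 343.8 × (25.9 − 3.233) = 3703.6 + 7792.9 = 11496.5 kip·in.
M_n = 11496.5/12 = 958.04 kip·ft.

M_n ≈ 958 kip·ft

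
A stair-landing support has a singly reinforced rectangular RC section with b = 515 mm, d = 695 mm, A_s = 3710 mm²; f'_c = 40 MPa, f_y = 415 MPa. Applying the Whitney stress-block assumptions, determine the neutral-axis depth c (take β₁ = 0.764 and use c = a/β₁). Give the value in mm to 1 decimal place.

c ≈ 115.1 mm

T = A_s f_y = 3710 × 415 = 1539650 N = 1539.65 kN.
Setting C = 0.85 f'_c a b equal to T: a = 1539650/(0.85 × 40 × 515) = 87.930 mm.
With β₁ = 0.764, c = a/β₁ = 87.930/0.764 = 115.1 mm.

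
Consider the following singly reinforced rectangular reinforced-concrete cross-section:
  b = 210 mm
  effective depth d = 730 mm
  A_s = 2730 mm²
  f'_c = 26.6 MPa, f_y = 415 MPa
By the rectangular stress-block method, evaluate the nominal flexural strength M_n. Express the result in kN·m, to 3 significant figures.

M_n ≈ 692 kN·m

T = A_s f_y = 2730 × 415 = 1132950 N = 1132.95 kN.
From C = T: a = T/(0.85 f'_c b) = 1132950/(0.85 × 26.6 × 210) = 238.61 mm.
M_n = T(d − a/2) = 1132.95 kN × (730 − 119.305) mm = 691.89 kN·m.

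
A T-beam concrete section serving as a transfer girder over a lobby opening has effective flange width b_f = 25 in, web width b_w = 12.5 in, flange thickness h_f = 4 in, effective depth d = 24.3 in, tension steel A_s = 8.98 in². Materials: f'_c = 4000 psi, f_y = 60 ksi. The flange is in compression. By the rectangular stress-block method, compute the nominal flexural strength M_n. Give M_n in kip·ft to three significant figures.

Tension: T = A_s f_y = 8.98 × 60 = 538.8 kips.
Try a within the flange: a = T/(0.85 f'_c b_f) = 538.8/(0.85 × 4 × 25) = 6.339 in.
a = 6.339 > h_f = 4 in: the block extends into the web. Split into flange-overhang and web parts.
C_f = 0.85 f'_c (b_f − b_w) h_f = 0.85 × 4 × (25 − 12.5) × 4 = 170.0 kips.
Remaining web compression depth: a_w = (T − C_f)/(0.85 f'_c b_w) = (538.8 − 170.0)/(0.85 × 4 × 12.5) = 8.678 in.
M_n = C_f(d − h_f/2) + (T − C_f)(d − a_w/2) = 170.0 × (24.3 − 2) + 368.8 × (24.3 − 4.339) = 3791.0 + 7361.6 = 11152.6 kip·in.
M_n = 11152.6/12 = 929.38 kip·ft.

M_n ≈ 929 kip·ft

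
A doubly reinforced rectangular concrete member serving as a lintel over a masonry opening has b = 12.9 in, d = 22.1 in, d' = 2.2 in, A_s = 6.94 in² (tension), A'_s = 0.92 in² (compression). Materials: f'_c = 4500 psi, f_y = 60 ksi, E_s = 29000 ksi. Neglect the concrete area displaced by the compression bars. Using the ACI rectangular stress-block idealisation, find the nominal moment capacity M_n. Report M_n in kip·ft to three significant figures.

M_n ≈ 647 kip·ft

Assume both steels yield.
a = (A_s − A'_s) f_y/(0.85 f'_c b) = (6.94 − 0.92) × 60/(0.85 × 4.5 × 12.9) = 7.320 in.
c = a/β₁ = 7.320/0.825 = 8.873 in; ε'_s = 0.003(c − d')/c = 0.0023 ≥ ε_y = 0.0021, so the compression steel yields.
M_n = (A_s − A'_s) f_y (d − a/2) + A'_s f_y (d − d') = 361.2 × (22.1 − 3.66) + 55.2 × (22.1 − 2.2) = 6660.5 + 1098.5 = 7759.0 kip·in = 7759.0/12 = 646.58 kip·ft.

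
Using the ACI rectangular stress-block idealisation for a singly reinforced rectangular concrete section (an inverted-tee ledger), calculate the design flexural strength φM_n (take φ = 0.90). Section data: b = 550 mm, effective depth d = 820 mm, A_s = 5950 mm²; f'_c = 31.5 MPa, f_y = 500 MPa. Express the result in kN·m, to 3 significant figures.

φM_n ≈ 1930 kN·m

T = A_s f_y = 5950 × 500 = 2975000 N = 2975 kN.
From C = T: a = T/(0.85 f'_c b) = 2975000/(0.85 × 31.5 × 550) = 202.02 mm.
M_n = T(d − a/2) = 2975 kN × (820 − 101.01) mm = 2139.00 kN·m.
φM_n = 0.90 × 2139.00 = 1925.10 kN·m.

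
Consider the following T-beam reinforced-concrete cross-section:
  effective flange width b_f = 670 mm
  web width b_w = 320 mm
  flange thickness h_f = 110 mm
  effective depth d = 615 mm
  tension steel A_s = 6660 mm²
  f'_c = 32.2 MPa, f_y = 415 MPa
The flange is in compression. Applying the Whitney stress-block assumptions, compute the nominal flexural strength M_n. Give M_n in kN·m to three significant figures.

M_n ≈ 1470 kN·m

Tension: T = A_s f_y = 6660 × 415 = 2763900 N.
Try a within the flange: a = T/(0.85 f'_c b_f) = 2763900/(0.85 × 32.2 × 670) = 150.72 mm.
a = 150.72 > h_f = 110 mm: the block extends into the web. Split into flange-overhang and web parts.
C_f = 0.85 f'_c (b_f − b_w) h_f = 0.85 × 32.2 × (670 − 320) × 110 = 1053745 N.
Remaining web compression depth: a_w = (T − C_f)/(0.85 f'_c b_w) = (2763900 − 1053745)/(0.85 × 32.2 × 320) = 195.26 mm.
M_n = C_f(d − h_f/2) + (T − C_f)(d − a_w/2) = 1053745 × (615 − 55) + 1710155 × (615 − 97.63) = 590.10 + 884.78 = 1474.88 × 10⁶ N·mm.
M_n = 1474.88 kN·m.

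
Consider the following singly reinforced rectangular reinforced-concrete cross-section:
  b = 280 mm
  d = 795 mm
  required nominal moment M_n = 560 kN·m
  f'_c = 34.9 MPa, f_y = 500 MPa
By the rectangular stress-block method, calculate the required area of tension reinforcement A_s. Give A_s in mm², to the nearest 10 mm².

A_s ≈ 1490 mm²

With M_n = 0.85 f'_c a b (d − a/2), solve the quadratic for a:
a = d − √(d² − 2M_n/(0.85 f'_c b)) = 795 − √(795² − 2 × 560×10⁶/(0.85 × 34.9 × 280)) = 89.89 mm.
A_s = 0.85 f'_c a b / f_y = 0.85 × 34.9 × 89.89 × 280 / 500 = 1493.3 mm².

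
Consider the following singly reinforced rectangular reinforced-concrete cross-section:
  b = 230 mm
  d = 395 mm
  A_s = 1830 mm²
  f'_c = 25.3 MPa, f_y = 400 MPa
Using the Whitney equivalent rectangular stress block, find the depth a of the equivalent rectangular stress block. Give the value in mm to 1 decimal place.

a ≈ 148.0 mm

T = A_s f_y = 1830 × 400 = 732000 N = 732 kN.
Setting C = 0.85 f'_c a b equal to T: a = 732000/(0.85 × 25.3 × 230) = 148.0 mm.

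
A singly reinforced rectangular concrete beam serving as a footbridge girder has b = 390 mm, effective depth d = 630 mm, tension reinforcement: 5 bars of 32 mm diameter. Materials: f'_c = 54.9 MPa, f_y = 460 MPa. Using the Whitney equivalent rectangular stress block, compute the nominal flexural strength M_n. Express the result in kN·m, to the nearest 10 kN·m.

M_n ≈ 1070 kN·m

A_s = 5 × 804 = 4020 mm².
T = A_s f_y = 4020 × 460 = 1849200 N = 1849.2 kN.
From C = T: a = T/(0.85 f'_c b) = 1849200/(0.85 × 54.9 × 390) = 101.61 mm.
M_n = T(d − a/2) = 1849.2 kN × (630 − 50.805) mm = 1071.05 kN·m.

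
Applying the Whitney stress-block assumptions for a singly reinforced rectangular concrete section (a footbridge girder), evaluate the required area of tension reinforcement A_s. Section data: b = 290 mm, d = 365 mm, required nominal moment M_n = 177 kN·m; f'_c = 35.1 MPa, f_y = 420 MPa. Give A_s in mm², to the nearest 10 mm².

With M_n = 0.85 f'_c a b (d − a/2), solve the quadratic for a:
a = d − √(d² − 2M_n/(0.85 f'_c b)) = 365 − √(365² − 2 × 177×10⁶/(0.85 × 35.1 × 290)) = 61.17 mm.
A_s = 0.85 f'_c a b / f_y = 0.85 × 35.1 × 61.17 × 290 / 420 = 1260.1 mm².

A_s ≈ 1260 mm²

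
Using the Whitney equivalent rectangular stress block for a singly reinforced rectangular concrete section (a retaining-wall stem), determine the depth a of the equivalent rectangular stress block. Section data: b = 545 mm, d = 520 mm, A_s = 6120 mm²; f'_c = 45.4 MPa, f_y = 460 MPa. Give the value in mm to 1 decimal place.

a ≈ 133.9 mm

T = A_s f_y = 6120 × 460 = 2815200 N = 2815.2 kN.
Setting C = 0.85 f'_c a b equal to T: a = 2815200/(0.85 × 45.4 × 545) = 133.9 mm.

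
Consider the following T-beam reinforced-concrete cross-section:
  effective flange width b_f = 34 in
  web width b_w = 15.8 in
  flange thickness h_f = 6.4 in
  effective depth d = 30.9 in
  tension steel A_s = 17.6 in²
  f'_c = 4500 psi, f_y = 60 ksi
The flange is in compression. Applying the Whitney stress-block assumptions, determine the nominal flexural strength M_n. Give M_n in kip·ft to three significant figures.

M_n ≈ 2340 kip·ft

Tension: T = A_s f_y = 17.6 × 60 = 1056 kips.
Try a within the flange: a = T/(0.85 f'_c b_f) = 1056/(0.85 × 4.5 × 34) = 8.120 in.
a = 8.120 > h_f = 6.4 in: the block extends into the web. Split into flange-overhang and web parts.
C_f = 0.85 f'_c (b_f − b_w) h_f = 0.85 × 4.5 × (34 − 15.8) × 6.4 = 445.5 kips.
Remaining web compression depth: a_w = (T − C_f)/(0.85 f'_c b_w) = (1056 − 445.5)/(0.85 × 4.5 × 15.8) = 10.102 in.
M_n = C_f(d − h_f/2) + (T − C_f)(d − a_w/2) = 445.5 × (30.9 − 3.2) + 610.5 × (30.9 − 5.051) = 12340.4 + 15780.8 = 28121.2 kip·in.
M_n = 28121.2/12 = 2343.43 kip·ft.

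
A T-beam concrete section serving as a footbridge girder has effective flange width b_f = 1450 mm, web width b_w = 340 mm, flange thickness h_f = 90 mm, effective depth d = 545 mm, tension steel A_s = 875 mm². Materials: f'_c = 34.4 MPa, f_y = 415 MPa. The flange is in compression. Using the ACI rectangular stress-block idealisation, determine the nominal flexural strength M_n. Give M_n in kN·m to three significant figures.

M_n ≈ 196 kN·m

Tension: T = A_s f_y = 875 × 415 = 363125 N.
Try a within the flange: a = T/(0.85 f'_c b_f) = 363125/(0.85 × 34.4 × 1450) = 8.56 mm.
Since a = 8.56 ≤ h_f = 90 mm, the stress block lies entirely in the flange; analyse as a rectangular beam of width b_f.
M_n = T(d − a/2) = 363125 × (545 − 4.28) = 196.35 × 10⁶ N·mm.
M_n = 196.35 kN·m.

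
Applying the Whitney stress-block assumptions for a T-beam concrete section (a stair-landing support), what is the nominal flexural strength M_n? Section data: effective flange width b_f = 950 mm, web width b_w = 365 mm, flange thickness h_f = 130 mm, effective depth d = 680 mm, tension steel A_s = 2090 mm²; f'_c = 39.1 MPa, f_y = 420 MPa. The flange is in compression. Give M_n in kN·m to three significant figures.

Tension: T = A_s f_y = 2090 × 420 = 877800 N.
Try a within the flange: a = T/(0.85 f'_c b_f) = 877800/(0.85 × 39.1 × 950) = 27.80 mm.
Since a = 27.80 ≤ h_f = 130 mm, the stress block lies entirely in the flange; analyse as a rectangular beam of width b_f.
M_n = T(d − a/2) = 877800 × (680 − 13.9) = 584.70 × 10⁶ N·mm.
M_n = 584.70 kN·m.

M_n ≈ 585 kN·m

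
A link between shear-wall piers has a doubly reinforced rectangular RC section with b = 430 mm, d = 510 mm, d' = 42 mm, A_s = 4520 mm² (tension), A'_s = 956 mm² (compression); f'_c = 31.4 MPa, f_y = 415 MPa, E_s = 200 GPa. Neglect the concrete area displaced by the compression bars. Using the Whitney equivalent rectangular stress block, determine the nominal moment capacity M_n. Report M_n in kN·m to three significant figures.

Assume both tension and compression steel yield.
Net tension couple steel: A_s − A'_s = 3564 mm².
a = (A_s − A'_s) f_y / (0.85 f'_c b) = 1479060/(0.85 × 31.4 × 430) = 128.88 mm.
c = a/β₁ = 128.88/0.826 = 156.03 mm; ε'_s = 0.003(c − d')/c = 0.0022 ≥ f_y/E_s = 0.0021, so compression steel does yield.
M_n = (A_s − A'_s) f_y (d − a/2) + A'_s f_y (d − d') = [1479060 × (510 − 64.44) + 396740 × (510 − 42)] × 10⁻⁶ = 659.01 + 185.67 = 844.68 kN·m.

M_n ≈ 845 kN·m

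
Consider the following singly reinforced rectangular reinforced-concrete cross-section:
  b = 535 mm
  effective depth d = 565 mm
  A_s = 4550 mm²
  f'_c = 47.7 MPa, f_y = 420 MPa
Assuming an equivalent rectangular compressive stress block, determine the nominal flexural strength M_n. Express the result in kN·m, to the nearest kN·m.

T = A_s f_y = 4550 × 420 = 1911000 N = 1911 kN.
From C = T: a = T/(0.85 f'_c b) = 1911000/(0.85 × 47.7 × 535) = 88.10 mm.
M_n = T(d − a/2) = 1911 kN × (565 − 44.05) mm = 995.54 kN·m.

M_n ≈ 996 kN·m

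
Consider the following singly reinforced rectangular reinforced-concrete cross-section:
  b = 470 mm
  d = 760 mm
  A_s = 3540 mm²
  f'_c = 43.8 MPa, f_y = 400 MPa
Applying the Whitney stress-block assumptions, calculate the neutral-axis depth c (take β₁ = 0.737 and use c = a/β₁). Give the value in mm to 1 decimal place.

c ≈ 109.8 mm

T = A_s f_y = 3540 × 400 = 1416000 N = 1416 kN.
Setting C = 0.85 f'_c a b equal to T: a = 1416000/(0.85 × 43.8 × 470) = 80.923 mm.
With β₁ = 0.737, c = a/β₁ = 80.923/0.737 = 109.8 mm.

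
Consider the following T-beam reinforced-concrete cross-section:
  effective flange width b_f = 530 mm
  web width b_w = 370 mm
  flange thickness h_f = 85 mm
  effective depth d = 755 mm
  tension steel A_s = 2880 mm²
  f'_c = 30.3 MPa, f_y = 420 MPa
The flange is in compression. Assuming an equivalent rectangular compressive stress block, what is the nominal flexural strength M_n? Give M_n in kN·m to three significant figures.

M_n ≈ 860 kN·m

Tension: T = A_s f_y = 2880 × 420 = 1209600 N.
Try a within the flange: a = T/(0.85 f'_c b_f) = 1209600/(0.85 × 30.3 × 530) = 88.61 mm.
a = 88.61 > h_f = 85 mm: the block extends into the web. Split into flange-overhang and web parts.
C_f = 0.85 f'_c (b_f − b_w) h_f = 0.85 × 30.3 × (530 − 370) × 85 = 350268 N.
Remaining web compression depth: a_w = (T − C_f)/(0.85 f'_c b_w) = (1209600 − 350268)/(0.85 × 30.3 × 370) = 90.18 mm.
M_n = C_f(d − h_f/2) + (T − C_f)(d − a_w/2) = 350268 × (755 − 42.5) + 859332 × (755 − 45.09) = 249.57 + 610.05 = 859.62 × 10⁶ N·mm.
M_n = 859.62 kN·m.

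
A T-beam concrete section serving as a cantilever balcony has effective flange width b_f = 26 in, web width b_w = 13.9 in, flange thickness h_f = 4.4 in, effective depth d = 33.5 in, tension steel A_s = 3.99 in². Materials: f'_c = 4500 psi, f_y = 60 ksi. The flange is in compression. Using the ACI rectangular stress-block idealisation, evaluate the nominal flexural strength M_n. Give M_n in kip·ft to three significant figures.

M_n ≈ 644 kip·ft

Tension: T = A_s f_y = 3.99 × 60 = 239.4 kips.
Try a within the flange: a = T/(0.85 f'_c b_f) = 239.4/(0.85 × 4.5 × 26) = 2.407 in.
Since a = 2.407 ≤ h_f = 4.4 in, the stress block lies entirely in the flange; analyse as a rectangular beam of width b_f.
M_n = T(d − a/2) = 239.4 × (33.5 − 1.2035) = 7731.8 kip·in.
M_n = 7731.8/12 = 644.32 kip·ft.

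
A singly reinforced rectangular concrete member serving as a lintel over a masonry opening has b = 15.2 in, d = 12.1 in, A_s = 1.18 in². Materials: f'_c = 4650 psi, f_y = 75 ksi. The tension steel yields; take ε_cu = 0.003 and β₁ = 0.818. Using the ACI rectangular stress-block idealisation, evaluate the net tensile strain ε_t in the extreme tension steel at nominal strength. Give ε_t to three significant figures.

ε_t ≈ 0.0172

a = A_s f_y/(0.85 f'_c b) = 1.473 in.
β₁ = 0.818, so c = a/β₁ = 1.473/0.818 = 1.801 in.
From the linear strain diagram with ε_cu = 0.003: ε_t = 0.003 (d − c)/c = 0.003 × (12.1 − 1.801)/1.801 = 0.0172.
Since ε_t ≥ 0.005, the section is tension-controlled.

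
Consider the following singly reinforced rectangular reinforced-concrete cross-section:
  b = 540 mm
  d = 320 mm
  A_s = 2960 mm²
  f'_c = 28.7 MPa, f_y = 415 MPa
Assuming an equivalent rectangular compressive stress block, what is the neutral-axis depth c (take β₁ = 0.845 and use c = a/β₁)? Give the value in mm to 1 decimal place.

c ≈ 110.4 mm

T = A_s f_y = 2960 × 415 = 1228400 N = 1228.4 kN.
Setting C = 0.85 f'_c a b equal to T: a = 1228400/(0.85 × 28.7 × 540) = 93.249 mm.
With β₁ = 0.845, c = a/β₁ = 93.249/0.845 = 110.4 mm.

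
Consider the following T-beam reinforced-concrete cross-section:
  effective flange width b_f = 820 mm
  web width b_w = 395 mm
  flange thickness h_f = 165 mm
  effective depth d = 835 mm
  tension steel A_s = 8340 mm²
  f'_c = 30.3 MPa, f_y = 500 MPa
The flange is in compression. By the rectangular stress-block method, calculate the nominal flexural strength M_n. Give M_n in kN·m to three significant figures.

M_n ≈ 3060 kN·m

Tension: T = A_s f_y = 8340 × 500 = 4170000 N.
Try a within the flange: a = T/(0.85 f'_c b_f) = 4170000/(0.85 × 30.3 × 820) = 197.45 mm.
a = 197.45 > h_f = 165 mm: the block extends into the web. Split into flange-overhang and web parts.
C_f = 0.85 f'_c (b_f − b_w) h_f = 0.85 × 30.3 × (820 − 395) × 165 = 1806069 N.
Remaining web compression depth: a_w = (T − C_f)/(0.85 f'_c b_w) = (4170000 − 1806069)/(0.85 × 30.3 × 395) = 232.37 mm.
M_n = C_f(d − h_f/2) + (T − C_f)(d − a_w/2) = 1806069 × (835 − 82.5) + 2363931 × (835 − 116.185) = 1359.07 + 1699.23 = 3058.30 × 10⁶ N·mm.
M_n = 3058.30 kN·m.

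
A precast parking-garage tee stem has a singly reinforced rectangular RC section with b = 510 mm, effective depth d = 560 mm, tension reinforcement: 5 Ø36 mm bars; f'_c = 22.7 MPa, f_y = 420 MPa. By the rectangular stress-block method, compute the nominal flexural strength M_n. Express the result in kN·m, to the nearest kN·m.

M_n ≈ 965 kN·m

A_s = 5 × 1018 = 5090 mm².
T = A_s f_y = 5090 × 420 = 2137800 N = 2137.8 kN.
From C = T: a = T/(0.85 f'_c b) = 2137800/(0.85 × 22.7 × 510) = 217.25 mm.
M_n = T(d − a/2) = 2137.8 kN × (560 − 108.625) mm = 964.95 kN·m.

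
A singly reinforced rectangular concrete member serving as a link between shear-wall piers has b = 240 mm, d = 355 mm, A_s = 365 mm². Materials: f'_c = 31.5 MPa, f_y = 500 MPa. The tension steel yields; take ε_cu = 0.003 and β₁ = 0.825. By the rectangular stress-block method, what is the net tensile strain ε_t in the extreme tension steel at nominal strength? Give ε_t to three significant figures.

a = A_s f_y/(0.85 f'_c b) = 28.40 mm.
β₁ = 0.825, so c = a/β₁ = 28.40/0.825 = 34.42 mm.
From the linear strain diagram with ε_cu = 0.003: ε_t = 0.003 (d − c)/c = 0.003 × (355 − 34.42)/34.42 = 0.0279.
Since ε_t ≥ 0.005, the section is tension-controlled.

ε_t ≈ 0.0279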